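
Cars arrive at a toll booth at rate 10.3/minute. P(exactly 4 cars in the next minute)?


Poisson(λ=10.3): P(X=4) = e^(-λ)×λ^k/k!
= e^(-10.3) × 10.3^4 / 4!
≈ 3.363309519e-05 × 11255.0881 / 24 ≈ 0.015773

P(X=4) ≈ 0.015773 ≈ 1.58%


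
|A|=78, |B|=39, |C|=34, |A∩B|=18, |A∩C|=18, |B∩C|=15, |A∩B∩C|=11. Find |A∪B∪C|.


|A∪B∪C| = 78+39+34-18-18-15+11 = 111

|A∪B∪C| = 111


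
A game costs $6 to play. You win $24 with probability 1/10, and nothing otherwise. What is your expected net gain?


E[gain] = (24-6)×1/10 + (-6)×9/10
= 9/5 - 27/5 = -18/5

Expected net gain = $-18/5 ≈ $-3.60


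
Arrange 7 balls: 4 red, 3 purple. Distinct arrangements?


7!/(4!×3!) = 35

35


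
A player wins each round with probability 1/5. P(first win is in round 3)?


Geometric: P(X=3) = (1-p)^(k-1)×p = (4/5)^2×1/5 = 16/125

P(X=3) = 16/125 ≈ 12.80%


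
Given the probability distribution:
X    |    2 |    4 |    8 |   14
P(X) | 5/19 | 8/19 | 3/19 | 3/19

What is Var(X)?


E[X] = 108/19
E[X²] = 928/19
Var(X) = E[X²] - (E[X])² = 928/19 - 11664/361 = 5968/361

Var(X) = 5968/361 ≈ 16.5319


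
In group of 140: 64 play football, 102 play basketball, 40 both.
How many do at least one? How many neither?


|A∪B| = 64+102-40 = 126
Neither = 140-126 = 14

At least one: 126; Neither: 14


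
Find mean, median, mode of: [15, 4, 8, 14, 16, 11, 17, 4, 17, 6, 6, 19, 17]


Sorted: [4, 4, 6, 6, 8, 11, 14, 15, 16, 17, 17, 17, 19]
Mean = 154/13
Median = 14
Freq: {15: 1, 4: 2, 8: 1, 14: 1, 16: 1, 11: 1, 17: 3, 6: 2, 19: 1}
Mode: [17]

Mean=154/13, Median=14, Mode=17


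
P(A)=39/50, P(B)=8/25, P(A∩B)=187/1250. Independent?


P(A)×P(B) = 156/625
P(A∩B) = 187/1250
Not equal → NOT independent

No, not independent


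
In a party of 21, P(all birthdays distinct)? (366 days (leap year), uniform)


P(all different) = Π(366-i)/366 for i=0..20
= (366/366)×(365/366)×...×(346/366)
= 0.557221

P ≈ 0.5572 ≈ 55.72%


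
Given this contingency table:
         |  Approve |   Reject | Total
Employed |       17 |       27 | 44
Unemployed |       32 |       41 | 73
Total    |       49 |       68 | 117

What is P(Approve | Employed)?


P(Approve | Employed) = 17/(17+27) = 17/44

P(Approve|Employed) = 17/44 ≈ 38.64%


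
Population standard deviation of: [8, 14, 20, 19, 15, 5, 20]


Mean = 101/7
  (8-101/7)²=2025/49
  (14-101/7)²=9/49
  (20-101/7)²=1521/49
  (19-101/7)²=1024/49
  (15-101/7)²=16/49
  (5-101/7)²=4356/49
  (20-101/7)²=1521/49
Σ(x-μ)² = 1496/7
σ² = (1496/7)/7 = 1496/49

σ = √(1496/49) ≈ 5.5255


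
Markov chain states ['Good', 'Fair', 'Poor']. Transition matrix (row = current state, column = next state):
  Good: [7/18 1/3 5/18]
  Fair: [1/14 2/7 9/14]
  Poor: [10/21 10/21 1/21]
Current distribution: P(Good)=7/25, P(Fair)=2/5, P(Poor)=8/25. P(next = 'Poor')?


P(next=Poor) = Σᵢ P(now=i)×P(i→Poor)
= 7/25×5/18 + 2/5×9/14 + 8/25×1/21
= 7/90 + 9/35 + 8/525 = 1103/3150

P = 1103/3150 ≈ 0.3502


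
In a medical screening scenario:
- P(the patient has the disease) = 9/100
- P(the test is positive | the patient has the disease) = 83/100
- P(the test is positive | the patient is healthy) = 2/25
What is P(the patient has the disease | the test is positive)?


Using Bayes' theorem:
P(A|B) = P(B|A)·P(A) / P(B)

P(the test is positive) = 83/100 × 9/100 + 2/25 × 91/100
= 747/10000 + 91/1250 = 59/400

P(the patient has the disease|the test is positive) = (747/10000) / (59/400) = 747/1475

P(the patient has the disease|the test is positive) = 747/1475 ≈ 50.64%


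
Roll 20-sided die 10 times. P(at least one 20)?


P(no 20)^10 = (19/20)^10 = 6131066257801/10240000000000
P(≥1) = 1 - 6131066257801/10240000000000 = 4108933742199/10240000000000

P = 4108933742199/10240000000000 ≈ 40.13%


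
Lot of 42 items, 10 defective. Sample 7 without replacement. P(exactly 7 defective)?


Hypergeometric: C(10,7)×C(32,0)/C(42,7)
= 120×1/26978328 = 5/1124097

P(X=7) = 5/1124097 ≈ 0.00%


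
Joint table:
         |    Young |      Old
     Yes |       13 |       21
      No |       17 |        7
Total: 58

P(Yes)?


P(Yes) = (13+21)/58 = 34/58 = 17/29

P(Yes) = 17/29 ≈ 58.62%


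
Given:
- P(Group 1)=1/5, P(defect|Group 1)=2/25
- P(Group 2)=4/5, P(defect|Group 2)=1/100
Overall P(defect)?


P(B) = Σ P(B|Aᵢ)×P(Aᵢ)
  2/25×1/5 = 2/125
  1/100×4/5 = 1/125
Sum = 3/125

P(defect) = 3/125 ≈ 2.40%


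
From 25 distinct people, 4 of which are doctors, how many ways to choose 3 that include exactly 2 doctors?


Choose 2 of the 4 doctors and 1 of the other 21 people:
C(4,2)×C(21,1) = 6×21 = 126

126


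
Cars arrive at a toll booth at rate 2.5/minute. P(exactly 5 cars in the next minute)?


Poisson(λ=2.5): P(X=5) = e^(-λ)×λ^k/k!
= e^(-2.5) × 2.5^5 / 5!
≈ 0.08208499862 × 97.65625 / 120 ≈ 0.066801

P(X=5) ≈ 0.066801 ≈ 6.68%


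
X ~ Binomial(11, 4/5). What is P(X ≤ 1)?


P(X ≤ 1) = Σ P(X=i) for i=0..1
P(X=0) = 1/48828125
P(X=1) = 44/48828125
Sum = 9/9765625

P(X ≤ 1) = 9/9765625 ≈ 0.00%


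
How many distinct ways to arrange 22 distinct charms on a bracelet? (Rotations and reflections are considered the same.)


Free circular arrangements: rotations and reflections both identified.
(n-1)!/2 = 21!/2 = 51090942171709440000/2 = 25545471085854720000

25545471085854720000


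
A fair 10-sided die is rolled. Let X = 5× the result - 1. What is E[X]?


E[die] = (1+10)/2 = 11/2
E[X] = 5×11/2 - 1 = 53/2

E[X] = 53/2


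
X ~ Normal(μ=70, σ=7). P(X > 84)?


z = (84-70)/7 = 2.0
P(X > 84) = 1 - P(Z ≤ 2.0) = 1 - 0.9772 = 0.0228

P(X > 84) ≈ 0.0228


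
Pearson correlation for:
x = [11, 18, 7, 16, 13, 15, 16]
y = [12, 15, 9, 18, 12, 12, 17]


n=7, Σx=96, Σy=95, Σxy=1361, Σx²=1400, Σy²=1351
r = (7×1361 - 96×95)/√((7×1400 - 96²)(7×1351 - 95²))
= 407/√(584×432) = 407/√252288 ≈ 407/502.2828 ≈ 0.8103

r ≈ 0.8103


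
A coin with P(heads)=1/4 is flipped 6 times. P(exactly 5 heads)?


Binomial: P(X=5) = C(6,5)×p^5×(1-p)^1
= 6 × 1/1024 × 3/4 = 9/2048

P(X=5) = 9/2048 ≈ 0.44%


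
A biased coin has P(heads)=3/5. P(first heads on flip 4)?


Geometric: P(X=4) = (1-p)^(k-1)×p = (2/5)^3×3/5 = 24/625

P(X=4) = 24/625 ≈ 3.84%


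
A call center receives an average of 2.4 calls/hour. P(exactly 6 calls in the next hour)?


Poisson(λ=2.4): P(X=6) = e^(-λ)×λ^k/k!
= e^(-2.4) × 2.4^6 / 6!
≈ 0.09071795329 × 191.102976 / 720 ≈ 0.024078

P(X=6) ≈ 0.024078 ≈ 2.41%


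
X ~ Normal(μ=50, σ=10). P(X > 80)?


z = (80-50)/10 = 3.0
P(X > 80) = 1 - P(Z ≤ 3.0) = 1 - 0.9987 = 0.0013

P(X > 80) ≈ 0.0013


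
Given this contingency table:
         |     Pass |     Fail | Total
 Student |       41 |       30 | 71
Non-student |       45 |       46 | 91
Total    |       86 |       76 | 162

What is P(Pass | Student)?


P(Pass | Student) = 41/(41+30) = 41/71

P(Pass|Student) = 41/71 ≈ 57.75%


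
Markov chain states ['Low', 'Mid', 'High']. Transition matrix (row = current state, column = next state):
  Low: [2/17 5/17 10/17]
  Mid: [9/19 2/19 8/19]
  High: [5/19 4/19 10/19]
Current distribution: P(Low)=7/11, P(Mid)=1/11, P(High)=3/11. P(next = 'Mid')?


P(next=Mid) = Σᵢ P(now=i)×P(i→Mid)
= 7/11×5/17 + 1/11×2/19 + 3/11×4/19
= 35/187 + 2/209 + 12/209 = 903/3553

P = 903/3553 ≈ 0.2542


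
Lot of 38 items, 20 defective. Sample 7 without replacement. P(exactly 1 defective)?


Hypergeometric: C(20,1)×C(18,6)/C(38,7)
= 20×18564/12620256 = 455/15466

P(X=1) = 455/15466 ≈ 2.94%


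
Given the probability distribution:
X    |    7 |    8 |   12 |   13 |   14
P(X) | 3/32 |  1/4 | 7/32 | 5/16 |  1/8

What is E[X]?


E[X] = Σ x·P(X=x)
= (7)×(3/32) + (8)×(1/4) + (12)×(7/32) + (13)×(5/16) + (14)×(1/8)
= 355/32

E[X] = 355/32


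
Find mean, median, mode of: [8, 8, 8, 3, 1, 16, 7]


Sorted: [1, 3, 7, 8, 8, 8, 16]
Mean = 51/7
Median = 8
Freq: {8: 3, 3: 1, 1: 1, 16: 1, 7: 1}
Mode: [8]

Mean=51/7, Median=8, Mode=8


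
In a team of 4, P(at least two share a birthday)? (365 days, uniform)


P(all different) = Π(365-i)/365 for i=0..3
= 0.983644
P(match) = 1 - 0.983644 = 0.016356

P ≈ 0.0164 ≈ 1.64%


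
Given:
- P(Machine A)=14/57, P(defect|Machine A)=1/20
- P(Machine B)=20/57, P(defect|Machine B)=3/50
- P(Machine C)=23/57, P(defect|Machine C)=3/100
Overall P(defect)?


P(B) = Σ P(B|Aᵢ)×P(Aᵢ)
  1/20×14/57 = 7/570
  3/50×20/57 = 2/95
  3/100×23/57 = 23/1900
Sum = 259/5700

P(defect) = 259/5700 ≈ 4.54%


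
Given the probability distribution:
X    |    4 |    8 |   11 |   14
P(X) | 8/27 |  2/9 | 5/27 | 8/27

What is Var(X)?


E[X] = 247/27
E[X²] = 895/9
Var(X) = E[X²] - (E[X])² = 895/9 - 61009/729 = 11486/729

Var(X) = 11486/729 ≈ 15.7558


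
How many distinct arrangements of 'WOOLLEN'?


Letters: 7, freq: {'W': 1, 'O': 2, 'L': 2, 'E': 1, 'N': 1}
7!/(1!×2!×2!×1!×1!) = 5040/4 = 1260

1260


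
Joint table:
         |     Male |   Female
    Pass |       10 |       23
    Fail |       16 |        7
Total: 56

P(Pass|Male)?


P(Pass|Male) = 10/(10+16) = 10/26 = 5/13

P = 5/13 ≈ 38.46%


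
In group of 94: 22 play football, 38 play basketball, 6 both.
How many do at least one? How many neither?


|A∪B| = 22+38-6 = 54
Neither = 94-54 = 40

At least one: 54; Neither: 40


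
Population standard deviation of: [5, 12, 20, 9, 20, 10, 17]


Mean = 93/7
  (5-93/7)²=3364/49
  (12-93/7)²=81/49
  (20-93/7)²=2209/49
  (9-93/7)²=900/49
  (20-93/7)²=2209/49
  (10-93/7)²=529/49
  (17-93/7)²=676/49
Σ(x-μ)² = 1424/7
σ² = (1424/7)/7 = 1424/49

σ = √(1424/49) ≈ 5.3908


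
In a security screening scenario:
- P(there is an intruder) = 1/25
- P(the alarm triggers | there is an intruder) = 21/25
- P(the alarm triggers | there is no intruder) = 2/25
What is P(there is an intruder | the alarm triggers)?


Using Bayes' theorem:
P(A|B) = P(B|A)·P(A) / P(B)

P(the alarm triggers) = 21/25 × 1/25 + 2/25 × 24/25
= 21/625 + 48/625 = 69/625

P(there is an intruder|the alarm triggers) = (21/625) / (69/625) = 7/23

P(there is an intruder|the alarm triggers) = 7/23 ≈ 30.43%


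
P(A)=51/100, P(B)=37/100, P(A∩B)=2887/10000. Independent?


P(A)×P(B) = 1887/10000
P(A∩B) = 2887/10000
Not equal → NOT independent

No, not independent


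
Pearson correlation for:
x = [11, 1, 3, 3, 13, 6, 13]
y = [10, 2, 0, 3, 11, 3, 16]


n=7, Σx=50, Σy=45, Σxy=490, Σx²=514, Σy²=499
r = (7×490 - 50×45)/√((7×514 - 50²)(7×499 - 45²))
= 1180/√(1098×1468) = 1180/√1611864 ≈ 1180/1269.5921 ≈ 0.9294

r ≈ 0.9294


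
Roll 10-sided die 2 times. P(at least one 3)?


P(no 3)^2 = (9/10)^2 = 81/100
P(≥1) = 1 - 81/100 = 19/100

P = 19/100 ≈ 19.00%


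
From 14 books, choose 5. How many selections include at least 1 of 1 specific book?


Complement: C(14,5) - C(13,5) = 2002 - 1287 = 715

715


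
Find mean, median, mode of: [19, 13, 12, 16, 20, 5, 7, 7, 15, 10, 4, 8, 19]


Sorted: [4, 5, 7, 7, 8, 10, 12, 13, 15, 16, 19, 19, 20]
Mean = 155/13
Median = 12
Freq: {19: 2, 13: 1, 12: 1, 16: 1, 20: 1, 5: 1, 7: 2, 15: 1, 10: 1, 4: 1, 8: 1}
Mode: [7, 19]

Mean=155/13, Median=12, Mode=[7, 19]


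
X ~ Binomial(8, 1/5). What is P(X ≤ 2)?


P(X ≤ 2) = Σ P(X=i) for i=0..2
P(X=0) = 65536/390625
P(X=1) = 131072/390625
P(X=2) = 114688/390625
Sum = 311296/390625

P(X ≤ 2) = 311296/390625 ≈ 79.69%


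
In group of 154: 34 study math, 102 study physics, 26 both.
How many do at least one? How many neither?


|A∪B| = 34+102-26 = 110
Neither = 154-110 = 44

At least one: 110; Neither: 44


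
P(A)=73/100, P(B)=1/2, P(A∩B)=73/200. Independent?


P(A)×P(B) = 73/200
P(A∩B) = 73/200
Equal ✓ → Independent

Yes, independent


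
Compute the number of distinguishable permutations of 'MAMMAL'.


Letters: 6, freq: {'M': 3, 'A': 2, 'L': 1}
6!/(3!×2!×1!) = 720/12 = 60

60


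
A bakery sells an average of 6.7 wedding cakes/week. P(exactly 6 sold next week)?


Poisson(λ=6.7): P(X=6) = e^(-λ)×λ^k/k!
= e^(-6.7) × 6.7^6 / 6!
≈ 0.001230911903 × 90458.382169 / 720 ≈ 0.154648

P(X=6) ≈ 0.154648 ≈ 15.46%


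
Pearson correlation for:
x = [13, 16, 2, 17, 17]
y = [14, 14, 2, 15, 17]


n=5, Σx=65, Σy=62, Σxy=954, Σx²=1007, Σy²=910
r = (5×954 - 65×62)/√((5×1007 - 65²)(5×910 - 62²))
= 740/√(810×706) = 740/√571860 ≈ 740/756.2143 ≈ 0.9786

r ≈ 0.9786


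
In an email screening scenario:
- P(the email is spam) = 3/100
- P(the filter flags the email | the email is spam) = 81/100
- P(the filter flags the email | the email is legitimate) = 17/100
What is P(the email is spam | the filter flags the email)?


Using Bayes' theorem:
P(A|B) = P(B|A)·P(A) / P(B)

P(the filter flags the email) = 81/100 × 3/100 + 17/100 × 97/100
= 243/10000 + 1649/10000 = 473/2500

P(the email is spam|the filter flags the email) = (243/10000) / (473/2500) = 243/1892

P(the email is spam|the filter flags the email) = 243/1892 ≈ 12.84%


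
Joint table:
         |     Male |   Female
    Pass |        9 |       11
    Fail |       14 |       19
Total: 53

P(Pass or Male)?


P(Pass∨Male) = P(Pass) + P(Male) - P(Pass∧Male)
= (20 + 23 - 9)/53 = 34/53

P = 34/53 ≈ 64.15%


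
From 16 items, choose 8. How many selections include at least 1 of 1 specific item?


Complement: C(16,8) - C(15,8) = 12870 - 6435 = 6435

6435


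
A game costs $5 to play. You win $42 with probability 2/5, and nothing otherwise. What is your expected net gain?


E[gain] = (42-5)×2/5 + (-5)×3/5
= 74/5 - 3 = 59/5

Expected net gain = $59/5 ≈ $11.80


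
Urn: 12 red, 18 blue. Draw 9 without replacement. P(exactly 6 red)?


Hypergeometric: C(12,6)×C(18,3)/C(30,9)
= 924×816/14307150 = 11424/216775

P(X=6) = 11424/216775 ≈ 5.27%


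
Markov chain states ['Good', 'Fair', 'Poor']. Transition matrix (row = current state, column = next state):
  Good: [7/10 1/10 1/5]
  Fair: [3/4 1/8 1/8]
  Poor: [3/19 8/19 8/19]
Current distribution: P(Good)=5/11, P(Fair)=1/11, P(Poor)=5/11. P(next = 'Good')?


P(next=Good) = Σᵢ P(now=i)×P(i→Good)
= 5/11×7/10 + 1/11×3/4 + 5/11×3/19
= 7/22 + 3/44 + 15/209 = 383/836

P = 383/836 ≈ 0.4581


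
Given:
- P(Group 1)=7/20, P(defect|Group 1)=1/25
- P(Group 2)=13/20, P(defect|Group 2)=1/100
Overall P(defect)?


P(B) = Σ P(B|Aᵢ)×P(Aᵢ)
  1/25×7/20 = 7/500
  1/100×13/20 = 13/2000
Sum = 41/2000

P(defect) = 41/2000 ≈ 2.05%


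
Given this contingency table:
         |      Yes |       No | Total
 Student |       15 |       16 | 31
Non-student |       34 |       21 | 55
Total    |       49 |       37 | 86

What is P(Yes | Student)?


P(Yes | Student) = 15/(15+16) = 15/31

P(Yes|Student) = 15/31 ≈ 48.39%


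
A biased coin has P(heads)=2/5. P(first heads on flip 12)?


Geometric: P(X=12) = (1-p)^(k-1)×p = (3/5)^11×2/5 = 354294/244140625

P(X=12) = 354294/244140625 ≈ 0.15%


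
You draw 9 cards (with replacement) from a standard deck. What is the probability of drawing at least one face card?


P(not a face card) = 40/52 = 10/13
P(none in 9 draws) = (10/13)^9 = 1000000000/10604499373
P(≥1 face card) = 1 - 1000000000/10604499373 = 9604499373/10604499373

P = 9604499373/10604499373 ≈ 90.57%


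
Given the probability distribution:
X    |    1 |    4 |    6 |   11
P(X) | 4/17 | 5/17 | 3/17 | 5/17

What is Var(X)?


E[X] = 97/17
E[X²] = 797/17
Var(X) = E[X²] - (E[X])² = 797/17 - 9409/289 = 4140/289

Var(X) = 4140/289 ≈ 14.3253


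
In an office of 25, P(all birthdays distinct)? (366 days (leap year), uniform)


P(all different) = Π(366-i)/366 for i=0..24
= (366/366)×(365/366)×...×(342/366)
= 0.432316

P ≈ 0.4323 ≈ 43.23%


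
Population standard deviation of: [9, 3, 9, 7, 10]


Mean = 38/5
  (9-38/5)²=49/25
  (3-38/5)²=529/25
  (9-38/5)²=49/25
  (7-38/5)²=9/25
  (10-38/5)²=144/25
Σ(x-μ)² = 156/5
σ² = (156/5)/5 = 156/25

σ = √(156/25) ≈ 2.4980


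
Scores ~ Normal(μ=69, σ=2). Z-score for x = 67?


z = (x - μ)/σ = (67 - 69)/2 = -1.0

z = -1.0


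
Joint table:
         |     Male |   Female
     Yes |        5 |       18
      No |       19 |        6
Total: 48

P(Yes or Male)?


P(Yes∨Male) = P(Yes) + P(Male) - P(Yes∧Male)
= (23 + 24 - 5)/48 = 42/48 = 7/8

P = 7/8 ≈ 87.50%


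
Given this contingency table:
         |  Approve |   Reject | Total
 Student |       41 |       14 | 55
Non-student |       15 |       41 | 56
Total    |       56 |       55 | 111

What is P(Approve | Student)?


P(Approve | Student) = 41/(41+14) = 41/55

P(Approve|Student) = 41/55 ≈ 74.55%


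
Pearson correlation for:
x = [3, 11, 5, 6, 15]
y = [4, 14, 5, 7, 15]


n=5, Σx=40, Σy=45, Σxy=458, Σx²=416, Σy²=511
r = (5×458 - 40×45)/√((5×416 - 40²)(5×511 - 45²))
= 490/√(480×530) = 490/√254400 ≈ 490/504.3808 ≈ 0.9715

r ≈ 0.9715


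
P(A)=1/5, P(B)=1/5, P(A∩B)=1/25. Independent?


P(A)×P(B) = 1/25
P(A∩B) = 1/25
Equal ✓ → Independent

Yes, independent


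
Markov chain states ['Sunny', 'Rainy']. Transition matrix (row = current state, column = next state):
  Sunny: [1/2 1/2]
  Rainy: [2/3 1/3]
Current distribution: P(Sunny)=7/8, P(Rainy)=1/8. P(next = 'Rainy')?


P(next=Rainy) = Σᵢ P(now=i)×P(i→Rainy)
= 7/8×1/2 + 1/8×1/3
= 7/16 + 1/24 = 23/48

P = 23/48 ≈ 0.4792


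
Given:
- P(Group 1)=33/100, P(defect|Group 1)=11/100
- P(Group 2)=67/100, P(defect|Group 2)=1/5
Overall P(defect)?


P(B) = Σ P(B|Aᵢ)×P(Aᵢ)
  11/100×33/100 = 363/10000
  1/5×67/100 = 67/500
Sum = 1703/10000

P(defect) = 1703/10000 ≈ 17.03%


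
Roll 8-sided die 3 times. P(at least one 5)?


P(no 5)^3 = (7/8)^3 = 343/512
P(≥1) = 1 - 343/512 = 169/512

P = 169/512 ≈ 33.01%


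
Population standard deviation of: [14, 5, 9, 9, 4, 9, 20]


Mean = 70/7 = 10
  (14-10)²=16
  (5-10)²=25
  (9-10)²=1
  (9-10)²=1
  (4-10)²=36
  (9-10)²=1
  (20-10)²=100
Σ(x-μ)² = 180
σ² = 180/7

σ = √(180/7) ≈ 5.0709


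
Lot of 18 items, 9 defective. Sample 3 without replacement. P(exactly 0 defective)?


Hypergeometric: C(9,0)×C(9,3)/C(18,3)
= 1×84/816 = 7/68

P(X=0) = 7/68 ≈ 10.29%


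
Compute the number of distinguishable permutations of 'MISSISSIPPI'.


Letters: 11, freq: {'M': 1, 'I': 4, 'S': 4, 'P': 2}
11!/(1!×4!×4!×2!) = 39916800/1152 = 34650

34650


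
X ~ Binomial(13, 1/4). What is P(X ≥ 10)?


P(X ≥ 10) = Σ P(X=i) for i=10..13
P(X=10) = 3861/33554432
P(X=11) = 351/33554432
P(X=12) = 39/67108864
P(X=13) = 1/67108864
Sum = 529/4194304

P(X ≥ 10) = 529/4194304 ≈ 0.01%


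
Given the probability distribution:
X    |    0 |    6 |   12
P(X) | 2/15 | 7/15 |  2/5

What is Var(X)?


E[X] = 38/5
E[X²] = 372/5
Var(X) = E[X²] - (E[X])² = 372/5 - 1444/25 = 416/25

Var(X) = 416/25 ≈ 16.6400


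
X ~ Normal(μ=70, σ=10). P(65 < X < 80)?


z₁=(65-70)/10=-0.5, z₂=(80-70)/10=1.0
P = Φ(1.0) - Φ(-0.5) = 0.841345 - 0.308538 = 0.532807 ≈ 0.5328

P(65 < X < 80) ≈ 0.5328


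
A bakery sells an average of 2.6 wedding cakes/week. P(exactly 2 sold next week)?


Poisson(λ=2.6): P(X=2) = e^(-λ)×λ^k/k!
= e^(-2.6) × 2.6^2 / 2!
≈ 0.07427357821 × 6.76 / 2 ≈ 0.251045

P(X=2) ≈ 0.251045 ≈ 25.10%


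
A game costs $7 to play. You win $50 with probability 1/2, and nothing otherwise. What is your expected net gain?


E[gain] = (50-7)×1/2 + (-7)×1/2
= 43/2 - 7/2 = 18

Expected net gain = $18 ≈ $18.00


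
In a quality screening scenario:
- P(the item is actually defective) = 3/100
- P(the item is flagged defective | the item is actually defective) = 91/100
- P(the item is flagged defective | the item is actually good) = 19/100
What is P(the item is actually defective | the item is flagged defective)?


Using Bayes' theorem:
P(A|B) = P(B|A)·P(A) / P(B)

P(the item is flagged defective) = 91/100 × 3/100 + 19/100 × 97/100
= 273/10000 + 1843/10000 = 529/2500

P(the item is actually defective|the item is flagged defective) = (273/10000) / (529/2500) = 273/2116

P(the item is actually defective|the item is flagged defective) = 273/2116 ≈ 12.90%


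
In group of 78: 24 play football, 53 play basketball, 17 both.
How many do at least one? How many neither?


|A∪B| = 24+53-17 = 60
Neither = 78-60 = 18

At least one: 60; Neither: 18


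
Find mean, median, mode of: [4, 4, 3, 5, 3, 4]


Sorted: [3, 3, 4, 4, 4, 5]
Mean = 23/6
Median = 4
Freq: {4: 3, 3: 2, 5: 1}
Mode: [4]

Mean=23/6, Median=4, Mode=4


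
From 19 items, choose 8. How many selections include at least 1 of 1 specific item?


Complement: C(19,8) - C(18,8) = 75582 - 43758 = 31824

31824


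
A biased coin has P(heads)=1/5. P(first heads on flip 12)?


Geometric: P(X=12) = (1-p)^(k-1)×p = (4/5)^11×1/5 = 4194304/244140625

P(X=12) = 4194304/244140625 ≈ 1.72%


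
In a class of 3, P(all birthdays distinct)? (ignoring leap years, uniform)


P(all different) = Π(365-i)/365 for i=0..2
= (365/365)×(364/365)×...×(363/365)
= 0.991796

P ≈ 0.9918 ≈ 99.18%


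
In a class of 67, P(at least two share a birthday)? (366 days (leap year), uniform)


P(all different) = Π(366-i)/366 for i=0..66
= 0.001590
P(match) = 1 - 0.001590 = 0.998410

P ≈ 0.9984 ≈ 99.84%


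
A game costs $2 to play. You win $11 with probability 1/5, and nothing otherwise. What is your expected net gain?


E[gain] = (11-2)×1/5 + (-2)×4/5
= 9/5 - 8/5 = 1/5

Expected net gain = $1/5 ≈ $0.20


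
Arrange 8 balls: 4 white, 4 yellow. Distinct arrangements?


8!/(4!×4!) = 70

70


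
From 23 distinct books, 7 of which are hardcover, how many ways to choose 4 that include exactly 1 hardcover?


Choose 1 of the 7 hardcovers and 3 of the other 16 books:
C(7,1)×C(16,3) = 7×560 = 3920

3920


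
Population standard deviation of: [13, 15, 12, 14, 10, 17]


Mean = 81/6 = 27/2
  (13-27/2)²=1/4
  (15-27/2)²=9/4
  (12-27/2)²=9/4
  (14-27/2)²=1/4
  (10-27/2)²=49/4
  (17-27/2)²=49/4
Σ(x-μ)² = 59/2
σ² = (59/2)/6 = 59/12

σ = √(59/12) ≈ 2.2174


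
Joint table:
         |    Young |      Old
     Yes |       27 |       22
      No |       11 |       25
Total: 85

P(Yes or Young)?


P(Yes∨Young) = P(Yes) + P(Young) - P(Yes∧Young)
= (49 + 38 - 27)/85 = 60/85 = 12/17

P = 12/17 ≈ 70.59%


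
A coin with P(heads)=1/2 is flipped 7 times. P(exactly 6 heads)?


Binomial: P(X=6) = C(7,6)×p^6×(1-p)^1
= 7 × 1/64 × 1/2 = 7/128

P(X=6) = 7/128 ≈ 5.47%


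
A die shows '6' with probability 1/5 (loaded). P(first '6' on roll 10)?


Geometric: P(X=10) = (1-p)^(k-1)×p = (4/5)^9×1/5 = 262144/9765625

P(X=10) = 262144/9765625 ≈ 2.68%


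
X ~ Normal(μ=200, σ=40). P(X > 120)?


z = (120-200)/40 = -2.0
P(X > 120) = 1 - P(Z ≤ -2.0) = 1 - 0.0228 = 0.9772

P(X > 120) ≈ 0.9772


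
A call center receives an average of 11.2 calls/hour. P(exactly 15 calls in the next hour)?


Poisson(λ=11.2): P(X=15) = e^(-λ)×λ^k/k!
= e^(-11.2) × 11.2^15 / 15!
≈ 1.367419607e-05 × 5.47356575926e+15 / 1307674368000 ≈ 0.057236

P(X=15) ≈ 0.057236 ≈ 5.72%


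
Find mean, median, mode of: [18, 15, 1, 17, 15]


Sorted: [1, 15, 15, 17, 18]
Mean = 66/5
Median = 15
Freq: {18: 1, 15: 2, 1: 1, 17: 1}
Mode: [15]

Mean=66/5, Median=15, Mode=15


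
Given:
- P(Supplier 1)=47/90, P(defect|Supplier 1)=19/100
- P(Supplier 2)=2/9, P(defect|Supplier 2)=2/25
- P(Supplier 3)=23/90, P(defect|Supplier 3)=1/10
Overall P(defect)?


P(B) = Σ P(B|Aᵢ)×P(Aᵢ)
  19/100×47/90 = 893/9000
  2/25×2/9 = 4/225
  1/10×23/90 = 23/900
Sum = 1283/9000

P(defect) = 1283/9000 ≈ 14.26%


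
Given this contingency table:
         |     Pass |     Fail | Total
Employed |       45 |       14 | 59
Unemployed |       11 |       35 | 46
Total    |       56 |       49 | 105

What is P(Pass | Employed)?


P(Pass | Employed) = 45/(45+14) = 45/59

P(Pass|Employed) = 45/59 ≈ 76.27%


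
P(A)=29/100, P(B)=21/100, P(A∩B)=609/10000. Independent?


P(A)×P(B) = 609/10000
P(A∩B) = 609/10000
Equal ✓ → Independent

Yes, independent


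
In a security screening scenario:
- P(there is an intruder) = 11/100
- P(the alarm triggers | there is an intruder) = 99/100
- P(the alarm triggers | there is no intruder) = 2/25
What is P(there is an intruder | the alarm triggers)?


Using Bayes' theorem:
P(A|B) = P(B|A)·P(A) / P(B)

P(the alarm triggers) = 99/100 × 11/100 + 2/25 × 89/100
= 1089/10000 + 89/1250 = 1801/10000

P(there is an intruder|the alarm triggers) = (1089/10000) / (1801/10000) = 1089/1801

P(there is an intruder|the alarm triggers) = 1089/1801 ≈ 60.47%


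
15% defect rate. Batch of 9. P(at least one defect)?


P(all good) = (17/20)^9 = 118587876497/512000000000
P(≥1 defect) = 393412123503/512000000000

P = 393412123503/512000000000 ≈ 76.84%


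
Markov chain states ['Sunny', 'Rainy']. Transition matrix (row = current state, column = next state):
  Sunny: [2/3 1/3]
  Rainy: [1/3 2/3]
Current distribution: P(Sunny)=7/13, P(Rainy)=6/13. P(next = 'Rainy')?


P(next=Rainy) = Σᵢ P(now=i)×P(i→Rainy)
= 7/13×1/3 + 6/13×2/3
= 7/39 + 4/13 = 19/39

P = 19/39 ≈ 0.4872


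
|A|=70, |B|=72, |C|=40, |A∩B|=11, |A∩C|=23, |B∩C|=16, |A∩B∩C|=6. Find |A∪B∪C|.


|A∪B∪C| = 70+72+40-11-23-16+6 = 138

|A∪B∪C| = 138


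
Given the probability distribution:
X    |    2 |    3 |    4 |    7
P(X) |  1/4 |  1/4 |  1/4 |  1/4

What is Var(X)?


E[X] = 4
E[X²] = 39/2
Var(X) = E[X²] - (E[X])² = 39/2 - 16 = 7/2

Var(X) = 7/2 ≈ 3.5000


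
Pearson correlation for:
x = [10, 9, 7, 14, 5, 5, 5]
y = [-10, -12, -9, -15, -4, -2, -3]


n=7, Σx=55, Σy=-55, Σxy=-526, Σx²=501, Σy²=579
r = (7×(-526) - 55×(-55))/√((7×501 - 55²)(7×579 - (-55)²))
= -657/√(482×1028) = -657/√495496 ≈ -657/703.9148 ≈ -0.9334

r ≈ -0.9334


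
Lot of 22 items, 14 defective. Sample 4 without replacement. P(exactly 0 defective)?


Hypergeometric: C(14,0)×C(8,4)/C(22,4)
= 1×70/7315 = 2/209

P(X=0) = 2/209 ≈ 0.96%


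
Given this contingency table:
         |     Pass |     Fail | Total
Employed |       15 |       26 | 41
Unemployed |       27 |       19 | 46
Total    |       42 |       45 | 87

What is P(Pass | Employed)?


P(Pass | Employed) = 15/(15+26) = 15/41

P(Pass|Employed) = 15/41 ≈ 36.59%


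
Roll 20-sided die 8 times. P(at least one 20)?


P(no 20)^8 = (19/20)^8 = 16983563041/25600000000
P(≥1) = 1 - 16983563041/25600000000 = 8616436959/25600000000

P = 8616436959/25600000000 ≈ 33.66%


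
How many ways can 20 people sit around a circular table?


Circular arrangements of 20 distinct objects: fix one position to break rotational symmetry.
(n-1)! = 19! = 121645100408832000

121645100408832000


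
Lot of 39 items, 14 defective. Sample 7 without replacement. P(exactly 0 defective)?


Hypergeometric: C(14,0)×C(25,7)/C(39,7)
= 1×480700/15380937 = 2300/73593

P(X=0) = 2300/73593 ≈ 3.13%


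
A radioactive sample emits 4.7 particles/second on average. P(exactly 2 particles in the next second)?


Poisson(λ=4.7): P(X=2) = e^(-λ)×λ^k/k!
= e^(-4.7) × 4.7^2 / 2!
≈ 0.009095277102 × 22.09 / 2 ≈ 0.100457

P(X=2) ≈ 0.100457 ≈ 10.05%


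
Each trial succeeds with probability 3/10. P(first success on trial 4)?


Geometric: P(X=4) = (1-p)^(k-1)×p = (7/10)^3×3/10 = 1029/10000

P(X=4) = 1029/10000 ≈ 10.29%


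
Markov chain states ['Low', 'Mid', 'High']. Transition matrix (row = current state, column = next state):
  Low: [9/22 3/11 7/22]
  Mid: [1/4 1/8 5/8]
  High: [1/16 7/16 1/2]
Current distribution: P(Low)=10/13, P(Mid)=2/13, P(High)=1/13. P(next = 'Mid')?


P(next=Mid) = Σᵢ P(now=i)×P(i→Mid)
= 10/13×3/11 + 2/13×1/8 + 1/13×7/16
= 30/143 + 1/52 + 7/208 = 601/2288

P = 601/2288 ≈ 0.2627


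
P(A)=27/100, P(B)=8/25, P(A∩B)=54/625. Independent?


P(A)×P(B) = 54/625
P(A∩B) = 54/625
Equal ✓ → Independent

Yes, independent


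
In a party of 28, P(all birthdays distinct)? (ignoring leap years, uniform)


P(all different) = Π(365-i)/365 for i=0..27
= (365/365)×(364/365)×...×(338/365)
= 0.345539

P ≈ 0.3455 ≈ 34.55%


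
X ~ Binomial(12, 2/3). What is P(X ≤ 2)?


P(X ≤ 2) = Σ P(X=i) for i=0..2
P(X=0) = 1/531441
P(X=1) = 8/177147
P(X=2) = 88/177147
Sum = 289/531441

P(X ≤ 2) = 289/531441 ≈ 0.05%


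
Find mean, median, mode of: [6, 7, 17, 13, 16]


Sorted: [6, 7, 13, 16, 17]
Mean = 59/5
Median = 13
Freq: {6: 1, 7: 1, 17: 1, 13: 1, 16: 1}
Mode: No mode

Mean=59/5, Median=13, Mode=No mode


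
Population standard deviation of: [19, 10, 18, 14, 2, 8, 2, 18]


Mean = 91/8
  (19-91/8)²=3721/64
  (10-91/8)²=121/64
  (18-91/8)²=2809/64
  (14-91/8)²=441/64
  (2-91/8)²=5625/64
  (8-91/8)²=729/64
  (2-91/8)²=5625/64
  (18-91/8)²=2809/64
Σ(x-μ)² = 2735/8
σ² = (2735/8)/8 = 2735/64

σ = √(2735/64) ≈ 6.5372


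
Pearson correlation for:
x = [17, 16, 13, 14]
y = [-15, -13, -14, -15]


n=4, Σx=60, Σy=-57, Σxy=-855, Σx²=910, Σy²=815
r = (4×(-855) - 60×(-57))/√((4×910 - 60²)(4×815 - (-57)²))
= 0/√(40×11) = 0/√440 ≈ 0/20.9762 ≈ 0.0000

r ≈ 0.0000


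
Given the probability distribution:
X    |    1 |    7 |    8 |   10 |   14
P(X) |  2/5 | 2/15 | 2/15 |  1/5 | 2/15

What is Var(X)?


E[X] = 94/15
E[X²] = 308/5
Var(X) = E[X²] - (E[X])² = 308/5 - 8836/225 = 5024/225

Var(X) = 5024/225 ≈ 22.3289


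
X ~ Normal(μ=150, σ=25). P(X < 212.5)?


z = (212.5-150)/25 = 2.5
P(Z < 2.5) = 0.9938

P(X < 212.5) ≈ 0.9938


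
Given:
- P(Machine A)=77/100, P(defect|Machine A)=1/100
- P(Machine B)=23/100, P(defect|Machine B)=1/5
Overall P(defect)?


P(B) = Σ P(B|Aᵢ)×P(Aᵢ)
  1/100×77/100 = 77/10000
  1/5×23/100 = 23/500
Sum = 537/10000

P(defect) = 537/10000 ≈ 5.37%


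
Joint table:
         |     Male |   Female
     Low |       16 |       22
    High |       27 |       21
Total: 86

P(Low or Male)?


P(Low∨Male) = P(Low) + P(Male) - P(Low∧Male)
= (38 + 43 - 16)/86 = 65/86

P = 65/86 ≈ 75.58%


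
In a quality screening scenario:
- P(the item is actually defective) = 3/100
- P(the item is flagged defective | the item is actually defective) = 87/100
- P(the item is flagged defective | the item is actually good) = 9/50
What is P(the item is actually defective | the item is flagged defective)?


Using Bayes' theorem:
P(A|B) = P(B|A)·P(A) / P(B)

P(the item is flagged defective) = 87/100 × 3/100 + 9/50 × 97/100
= 261/10000 + 873/5000 = 2007/10000

P(the item is actually defective|the item is flagged defective) = (261/10000) / (2007/10000) = 29/223

P(the item is actually defective|the item is flagged defective) = 29/223 ≈ 13.00%


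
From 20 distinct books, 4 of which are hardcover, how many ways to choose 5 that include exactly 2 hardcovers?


Choose 2 of the 4 hardcovers and 3 of the other 16 books:
C(4,2)×C(16,3) = 6×560 = 3360

3360


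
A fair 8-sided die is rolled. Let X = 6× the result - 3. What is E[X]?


E[die] = (1+8)/2 = 9/2
E[X] = 6×9/2 - 3 = 24

E[X] = 24


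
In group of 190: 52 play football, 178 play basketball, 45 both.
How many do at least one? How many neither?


|A∪B| = 52+178-45 = 185
Neither = 190-185 = 5

At least one: 185; Neither: 5


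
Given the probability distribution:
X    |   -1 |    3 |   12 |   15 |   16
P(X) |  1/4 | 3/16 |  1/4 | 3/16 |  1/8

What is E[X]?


E[X] = Σ x·P(X=x)
= (-1)×(1/4) + (3)×(3/16) + (12)×(1/4) + (15)×(3/16) + (16)×(1/8)
= 65/8

E[X] = 65/8


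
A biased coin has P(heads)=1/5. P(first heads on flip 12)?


Geometric: P(X=12) = (1-p)^(k-1)×p = (4/5)^11×1/5 = 4194304/244140625

P(X=12) = 4194304/244140625 ≈ 1.72%


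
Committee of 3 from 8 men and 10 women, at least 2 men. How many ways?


Count by #men:
  2M,1W: C(8,2)×C(10,1)=280
  3M,0W: C(8,3)×C(10,0)=56
Total = 336

336


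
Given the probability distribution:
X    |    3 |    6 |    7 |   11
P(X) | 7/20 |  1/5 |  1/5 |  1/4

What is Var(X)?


E[X] = 32/5
E[X²] = 252/5
Var(X) = E[X²] - (E[X])² = 252/5 - 1024/25 = 236/25

Var(X) = 236/25 ≈ 9.4400


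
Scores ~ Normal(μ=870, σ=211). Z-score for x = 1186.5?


z = (x - μ)/σ = (1186.5 - 870)/211 = 1.5

z = 1.5


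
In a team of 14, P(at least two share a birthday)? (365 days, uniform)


P(all different) = Π(365-i)/365 for i=0..13
= 0.776897
P(match) = 1 - 0.776897 = 0.223103

P ≈ 0.2231 ≈ 22.31%


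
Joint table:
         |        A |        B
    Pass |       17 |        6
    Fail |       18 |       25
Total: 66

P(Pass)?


P(Pass) = (17+6)/66 = 23/66

P(Pass) = 23/66 ≈ 34.85%


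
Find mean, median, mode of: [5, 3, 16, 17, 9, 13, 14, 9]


Sorted: [3, 5, 9, 9, 13, 14, 16, 17]
Mean = 86/8 = 43/4
Median = 11
Freq: {5: 1, 3: 1, 16: 1, 17: 1, 9: 2, 13: 1, 14: 1}
Mode: [9]

Mean=43/4, Median=11, Mode=9


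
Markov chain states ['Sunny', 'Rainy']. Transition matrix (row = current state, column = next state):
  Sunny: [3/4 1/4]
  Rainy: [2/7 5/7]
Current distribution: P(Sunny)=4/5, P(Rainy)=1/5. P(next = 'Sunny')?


P(next=Sunny) = Σᵢ P(now=i)×P(i→Sunny)
= 4/5×3/4 + 1/5×2/7
= 3/5 + 2/35 = 23/35

P = 23/35 ≈ 0.6571


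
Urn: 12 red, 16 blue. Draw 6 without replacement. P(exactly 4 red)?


Hypergeometric: C(12,4)×C(16,2)/C(28,6)
= 495×120/376740 = 330/2093

P(X=4) = 330/2093 ≈ 15.77%


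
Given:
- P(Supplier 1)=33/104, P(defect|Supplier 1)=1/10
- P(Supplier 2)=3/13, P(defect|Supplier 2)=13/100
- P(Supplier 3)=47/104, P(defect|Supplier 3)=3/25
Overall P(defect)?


P(B) = Σ P(B|Aᵢ)×P(Aᵢ)
  1/10×33/104 = 33/1040
  13/100×3/13 = 3/100
  3/25×47/104 = 141/2600
Sum = 603/5200

P(defect) = 603/5200 ≈ 11.60%


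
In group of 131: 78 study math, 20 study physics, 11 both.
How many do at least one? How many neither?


|A∪B| = 78+20-11 = 87
Neither = 131-87 = 44

At least one: 87; Neither: 44


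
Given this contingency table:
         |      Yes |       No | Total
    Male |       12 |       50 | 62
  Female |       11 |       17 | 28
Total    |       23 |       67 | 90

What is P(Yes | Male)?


P(Yes | Male) = 12/(12+50) = 12/62 = 6/31

P(Yes|Male) = 6/31 ≈ 19.35%


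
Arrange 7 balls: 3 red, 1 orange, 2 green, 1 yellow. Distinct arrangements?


7!/(3!×1!×2!×1!) = 420

420


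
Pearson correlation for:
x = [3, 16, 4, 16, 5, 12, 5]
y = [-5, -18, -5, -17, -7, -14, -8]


n=7, Σx=61, Σy=-74, Σxy=-838, Σx²=731, Σy²=972
r = (7×(-838) - 61×(-74))/√((7×731 - 61²)(7×972 - (-74)²))
= -1352/√(1396×1328) = -1352/√1853888 ≈ -1352/1361.5756 ≈ -0.9930

r ≈ -0.9930


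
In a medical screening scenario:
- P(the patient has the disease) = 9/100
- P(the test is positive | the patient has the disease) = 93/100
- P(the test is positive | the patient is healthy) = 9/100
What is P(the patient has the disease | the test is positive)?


Using Bayes' theorem:
P(A|B) = P(B|A)·P(A) / P(B)

P(the test is positive) = 93/100 × 9/100 + 9/100 × 91/100
= 837/10000 + 819/10000 = 207/1250

P(the patient has the disease|the test is positive) = (837/10000) / (207/1250) = 93/184

P(the patient has the disease|the test is positive) = 93/184 ≈ 50.54%


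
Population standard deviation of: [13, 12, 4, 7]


Mean = 36/4 = 9
  (13-9)²=16
  (12-9)²=9
  (4-9)²=25
  (7-9)²=4
Σ(x-μ)² = 54
σ² = 54/4 = 27/2

σ = √(27/2) ≈ 3.6742


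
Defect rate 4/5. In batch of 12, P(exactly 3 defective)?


Binomial: P(X=3) = C(12,3)×p^3×(1-p)^9
= 220 × 64/125 × 1/1953125 = 2816/48828125

P(X=3) = 2816/48828125 ≈ 0.01%


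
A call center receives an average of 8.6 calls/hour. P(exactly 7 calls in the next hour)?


Poisson(λ=8.6): P(X=7) = e^(-λ)×λ^k/k!
= e^(-8.6) × 8.6^7 / 7!
≈ 0.0001841057937 × 3479278.22217 / 5040 ≈ 0.127094

P(X=7) ≈ 0.127094 ≈ 12.71%


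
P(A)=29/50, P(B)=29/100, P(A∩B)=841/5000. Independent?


P(A)×P(B) = 841/5000
P(A∩B) = 841/5000
Equal ✓ → Independent

Yes, independent


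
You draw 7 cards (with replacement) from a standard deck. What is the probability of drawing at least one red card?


P(not a red card) = 26/52 = 1/2
P(none in 7 draws) = (1/2)^7 = 1/128
P(≥1 red card) = 1 - 1/128 = 127/128

P = 127/128 ≈ 99.22%


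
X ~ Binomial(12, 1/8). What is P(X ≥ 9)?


P(X ≥ 9) = Σ P(X=i) for i=9..12
P(X=9) = 18865/17179869184
P(X=10) = 1617/34359738368
P(X=11) = 21/17179869184
P(X=12) = 1/68719476736
Sum = 78779/68719476736

P(X ≥ 9) = 78779/68719476736 ≈ 0.00%


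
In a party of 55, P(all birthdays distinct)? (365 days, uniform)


P(all different) = Π(365-i)/365 for i=0..54
= (365/365)×(364/365)×...×(311/365)
= 0.013738

P ≈ 0.0137 ≈ 1.37%


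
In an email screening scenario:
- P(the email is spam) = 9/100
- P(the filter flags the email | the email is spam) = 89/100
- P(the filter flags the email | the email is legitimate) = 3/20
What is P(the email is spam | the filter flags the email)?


Using Bayes' theorem:
P(A|B) = P(B|A)·P(A) / P(B)

P(the filter flags the email) = 89/100 × 9/100 + 3/20 × 91/100
= 801/10000 + 273/2000 = 1083/5000

P(the email is spam|the filter flags the email) = (801/10000) / (1083/5000) = 267/722

P(the email is spam|the filter flags the email) = 267/722 ≈ 36.98%


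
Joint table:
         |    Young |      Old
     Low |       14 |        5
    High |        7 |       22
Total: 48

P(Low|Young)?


P(Low|Young) = 14/(14+7) = 14/21 = 2/3

P = 2/3 ≈ 66.67%


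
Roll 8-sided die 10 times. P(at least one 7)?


P(no 7)^10 = (7/8)^10 = 282475249/1073741824
P(≥1) = 1 - 282475249/1073741824 = 791266575/1073741824

P = 791266575/1073741824 ≈ 73.69%


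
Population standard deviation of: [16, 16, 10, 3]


Mean = 45/4
  (16-45/4)²=361/16
  (16-45/4)²=361/16
  (10-45/4)²=25/16
  (3-45/4)²=1089/16
Σ(x-μ)² = 459/4
σ² = (459/4)/4 = 459/16

σ = √(459/16) ≈ 5.3561


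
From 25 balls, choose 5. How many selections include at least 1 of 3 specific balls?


Complement: C(25,5) - C(22,5) = 53130 - 26334 = 26796

26796


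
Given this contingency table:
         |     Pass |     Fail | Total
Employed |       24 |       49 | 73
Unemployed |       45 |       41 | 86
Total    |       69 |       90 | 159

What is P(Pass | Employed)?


P(Pass | Employed) = 24/(24+49) = 24/73

P(Pass|Employed) = 24/73 ≈ 32.88%


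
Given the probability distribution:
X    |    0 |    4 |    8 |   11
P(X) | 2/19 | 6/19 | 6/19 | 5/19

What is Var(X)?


E[X] = 127/19
E[X²] = 1085/19
Var(X) = E[X²] - (E[X])² = 1085/19 - 16129/361 = 4486/361

Var(X) = 4486/361 ≈ 12.4266


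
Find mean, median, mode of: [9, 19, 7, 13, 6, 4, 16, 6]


Sorted: [4, 6, 6, 7, 9, 13, 16, 19]
Mean = 80/8 = 10
Median = 8
Freq: {9: 1, 19: 1, 7: 1, 13: 1, 6: 2, 4: 1, 16: 1}
Mode: [6]

Mean=10, Median=8, Mode=6


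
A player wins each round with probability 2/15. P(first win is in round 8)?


Geometric: P(X=8) = (1-p)^(k-1)×p = (13/15)^7×2/15 = 125497034/2562890625

P(X=8) = 125497034/2562890625 ≈ 4.90%


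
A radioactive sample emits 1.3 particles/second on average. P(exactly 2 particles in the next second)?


Poisson(λ=1.3): P(X=2) = e^(-λ)×λ^k/k!
= e^(-1.3) × 1.3^2 / 2!
≈ 0.272531793 × 1.69 / 2 ≈ 0.230289

P(X=2) ≈ 0.230289 ≈ 23.03%


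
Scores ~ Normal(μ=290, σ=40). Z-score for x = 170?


z = (x - μ)/σ = (170 - 290)/40 = -3.0

z = -3.0


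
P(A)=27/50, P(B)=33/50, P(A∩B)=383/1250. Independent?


P(A)×P(B) = 891/2500
P(A∩B) = 383/1250
Not equal → NOT independent

No, not independent
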